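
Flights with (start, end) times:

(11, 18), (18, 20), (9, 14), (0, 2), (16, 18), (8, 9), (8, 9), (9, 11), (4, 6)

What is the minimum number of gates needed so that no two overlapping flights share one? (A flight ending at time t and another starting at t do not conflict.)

Events (time:±→running): 0:+→1 2:-→0 4:+→1 6:-→0 8:+→1 8:+→2 … peak 2.

2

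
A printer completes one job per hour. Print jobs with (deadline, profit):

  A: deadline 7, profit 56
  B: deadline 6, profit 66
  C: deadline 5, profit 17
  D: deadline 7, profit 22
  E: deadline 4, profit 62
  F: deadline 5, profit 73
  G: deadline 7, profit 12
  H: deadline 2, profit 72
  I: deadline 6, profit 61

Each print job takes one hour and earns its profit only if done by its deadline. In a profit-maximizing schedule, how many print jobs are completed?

Sort by profit descending; place each in the latest free slot ≤ its deadline.
By profit: F(d5,73), H(d2,72), B(d6,66), E(d4,62), I(d6,61), A(d7,56), D(d7,22), C(d5,17), G(d7,12)
F→slot 5; H→slot 2; B→slot 6; E→slot 4; I→slot 3; A→slot 7; D→slot 1; C skipped; G skipped.
7 of 9 scheduled.

7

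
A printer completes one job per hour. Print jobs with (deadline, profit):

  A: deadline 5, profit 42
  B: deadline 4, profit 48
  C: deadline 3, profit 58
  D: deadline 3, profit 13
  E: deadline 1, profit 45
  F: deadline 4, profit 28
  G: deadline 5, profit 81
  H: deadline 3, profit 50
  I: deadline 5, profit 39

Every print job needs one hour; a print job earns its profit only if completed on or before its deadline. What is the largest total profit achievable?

282

Sort by profit descending; place each in the latest free slot ≤ its deadline.
By profit: G(d5,81), C(d3,58), H(d3,50), B(d4,48), E(d1,45), A(d5,42), I(d5,39), F(d4,28), D(d3,13)
G→slot 5; C→slot 3; H→slot 2; B→slot 4; E→slot 1; A skipped; I skipped; F skipped; D skipped.
Profit = 45 + 50 + 58 + 48 + 81 = 282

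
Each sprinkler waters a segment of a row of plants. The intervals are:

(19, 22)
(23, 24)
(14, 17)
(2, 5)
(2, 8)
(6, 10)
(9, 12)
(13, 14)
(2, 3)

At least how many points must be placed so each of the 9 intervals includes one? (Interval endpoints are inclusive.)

Sort by right endpoint; whenever an interval is uncovered, place a point at its right end.
Sorted: [2,3] [2,5] [2,8] [6,10] [9,12] [13,14] [14,17] [19,22] [23,24]
{[2,3],[2,5],[2,8]} hit by 3; {[6,10],[9,12]} hit by 10; {[13,14],[14,17]} hit by 14; {[19,22]} hit by 22; {[23,24]} hit by 24.
Points: 3, 10, 14, 22, 24 (5 total).

5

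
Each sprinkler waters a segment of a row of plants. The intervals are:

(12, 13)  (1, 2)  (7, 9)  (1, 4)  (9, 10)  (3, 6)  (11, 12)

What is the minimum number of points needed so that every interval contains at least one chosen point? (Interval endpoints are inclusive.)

Process intervals by earliest right end; each time one isn't hit yet, stab at its right endpoint.
By right end: [1,2]  [1,4]  [3,6]  [7,9]  [9,10]  [11,12]  [12,13]
[1,2] uncovered → point at 2; [3,6] uncovered → point at 6; [7,9] uncovered → point at 9; [11,12] uncovered → point at 12.
Points: 2, 6, 9, 12 (4 total).

4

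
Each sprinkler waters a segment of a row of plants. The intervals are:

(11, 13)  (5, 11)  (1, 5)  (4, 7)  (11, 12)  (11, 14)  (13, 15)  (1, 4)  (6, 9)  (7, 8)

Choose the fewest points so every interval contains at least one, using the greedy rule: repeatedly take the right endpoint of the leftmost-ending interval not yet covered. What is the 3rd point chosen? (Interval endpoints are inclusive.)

12

Sort by right endpoint; whenever an interval is uncovered, place a point at its right end.
Sorted: [1,4] [1,5] [4,7] [7,8] [6,9] [5,11] [11,12] [11,13] [11,14] [13,15]
{[1,4],[1,5],[4,7]} hit by 4; {[7,8],[6,9],[5,11]} hit by 8; {[11,12],[11,13],[11,14]} hit by 12; {[13,15]} hit by 15.
Points: 4, 8, 12, 15 (4 total).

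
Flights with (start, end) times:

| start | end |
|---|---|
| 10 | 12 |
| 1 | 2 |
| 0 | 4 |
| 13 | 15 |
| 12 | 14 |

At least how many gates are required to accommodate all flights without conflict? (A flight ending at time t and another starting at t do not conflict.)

The answer is the maximum number of intervals overlapping at any instant.
Events (time:±→running): 0:+→1 1:+→2 … peak 2.

2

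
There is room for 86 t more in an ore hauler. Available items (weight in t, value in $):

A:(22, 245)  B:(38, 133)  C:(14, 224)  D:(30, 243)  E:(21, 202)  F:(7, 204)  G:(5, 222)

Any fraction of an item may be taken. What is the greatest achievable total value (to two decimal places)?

Greedy by value/weight ratio, highest first.
Ratios (sorted): G 44.40, F 29.14, C 16.00, A 11.14, E 9.62, D 8.10, B 3.50
take G (5 @ 222); take F (7 @ 204); take C (14 @ 224); take A (22 @ 245); take E (21 @ 202); take 17/30 of D → 137.70. Capacity used 86/86.
Total value = 1234.70

1234.70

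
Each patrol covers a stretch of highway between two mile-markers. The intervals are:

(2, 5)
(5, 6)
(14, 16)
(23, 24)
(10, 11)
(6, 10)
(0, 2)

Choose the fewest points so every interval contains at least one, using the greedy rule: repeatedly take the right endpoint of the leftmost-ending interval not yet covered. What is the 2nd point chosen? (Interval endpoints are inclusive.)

6

Sort by right endpoint; whenever an interval is uncovered, place a point at its right end.
By right end: [0,2]  [2,5]  [5,6]  [6,10]  [10,11]  [14,16]  [23,24]
[0,2] uncovered → point at 2; [5,6] uncovered → point at 6; [10,11] uncovered → point at 11; [14,16] uncovered → point at 16; [23,24] uncovered → point at 24.
Points: 2, 6, 11, 16, 24 (5 total).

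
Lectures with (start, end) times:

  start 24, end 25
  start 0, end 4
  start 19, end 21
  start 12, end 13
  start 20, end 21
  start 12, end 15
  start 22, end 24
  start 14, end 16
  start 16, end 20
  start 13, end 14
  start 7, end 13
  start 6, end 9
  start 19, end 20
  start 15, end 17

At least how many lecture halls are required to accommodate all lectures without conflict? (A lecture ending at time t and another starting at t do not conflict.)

3

Events (time:±→running): 0:+→1 4:-→0 6:+→1 7:+→2 9:-→1 12:+→2 12:+→3 … peak 3.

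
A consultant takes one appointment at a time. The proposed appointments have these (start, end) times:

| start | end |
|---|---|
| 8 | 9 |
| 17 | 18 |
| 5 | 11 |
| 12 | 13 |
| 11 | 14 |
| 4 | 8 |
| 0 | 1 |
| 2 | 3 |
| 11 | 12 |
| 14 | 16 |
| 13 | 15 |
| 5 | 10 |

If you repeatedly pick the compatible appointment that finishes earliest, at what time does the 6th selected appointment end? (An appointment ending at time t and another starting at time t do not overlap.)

13

Sort by end time and greedily take each interval whose start is ≥ the last chosen end.
Sorted by end: (0,1)  (2,3)  (4,8)  (8,9)  (5,10)  (5,11)  (11,12)  (12,13)  (11,14)  (13,15)  (14,16)  (17,18)
take (0,1); take (2,3); take (4,8); take (8,9); skip (5,11); take (11,12); take (12,13); skip (11,14); take (13,15); skip (14,16); take (17,18).
Selected: (0,1) (2,3) (4,8) (8,9) (11,12) (12,13) (13,15) (17,18)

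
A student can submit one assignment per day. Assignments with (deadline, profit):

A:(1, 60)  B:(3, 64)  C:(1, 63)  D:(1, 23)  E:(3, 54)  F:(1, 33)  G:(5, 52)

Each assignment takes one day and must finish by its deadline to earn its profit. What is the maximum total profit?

233

Profit order: B=64 C=63 A=60 E=54 G=52 F=33 D=23
Assign: B→slot 3, C→slot 1, A skipped, E→slot 2, G→slot 5, F skipped, D skipped.
Slots: [1:C] [2:E] [3:B] [5:G]
Profit = 63 + 54 + 64 + 52 = 233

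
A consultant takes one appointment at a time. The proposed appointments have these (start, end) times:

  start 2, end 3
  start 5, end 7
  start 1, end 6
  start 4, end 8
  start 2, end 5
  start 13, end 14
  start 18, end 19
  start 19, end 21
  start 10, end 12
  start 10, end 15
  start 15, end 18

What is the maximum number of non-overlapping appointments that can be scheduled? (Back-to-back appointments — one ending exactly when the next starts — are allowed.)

Sorted by end: (2,3)  (2,5)  (1,6)  (5,7)  (4,8)  (10,12)  (13,14)  (10,15)  (15,18)  (18,19)  (19,21)
take (2,3); skip (2,5); skip (1,6); take (5,7); take (10,12); take (13,14); skip (10,15); take (15,18); take (18,19); take (19,21).
Selected 7 appointments.

7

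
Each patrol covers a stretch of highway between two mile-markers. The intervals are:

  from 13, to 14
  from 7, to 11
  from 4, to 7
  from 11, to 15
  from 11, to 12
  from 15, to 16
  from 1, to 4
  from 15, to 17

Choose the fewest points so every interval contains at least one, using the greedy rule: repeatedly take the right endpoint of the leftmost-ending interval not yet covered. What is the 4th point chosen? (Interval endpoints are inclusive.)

Sort by right endpoint; whenever an interval is uncovered, place a point at its right end.
Sorted: [1,4] [4,7] [7,11] [11,12] [13,14] [11,15] [15,16] [15,17]
{[1,4],[4,7]} hit by 4; {[7,11],[11,12]} hit by 11; {[13,14],[11,15]} hit by 14; {[15,16],[15,17]} hit by 16.
Points: 4, 11, 14, 16 (4 total).

16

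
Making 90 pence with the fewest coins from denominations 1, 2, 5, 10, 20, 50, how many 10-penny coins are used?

0

Use the largest denomination that fits, subtract, and repeat.
90 = 1×50 + 2×20
Count of 10: 0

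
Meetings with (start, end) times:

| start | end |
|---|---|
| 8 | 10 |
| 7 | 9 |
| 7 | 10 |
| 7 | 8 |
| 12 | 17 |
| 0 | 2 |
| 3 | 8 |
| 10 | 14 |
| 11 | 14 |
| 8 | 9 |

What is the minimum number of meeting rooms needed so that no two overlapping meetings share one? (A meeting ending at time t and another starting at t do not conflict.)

Count concurrent intervals with a sweep; the peak is the room count.
Events (time:±→running): 0:+→1 2:-→0 3:+→1 7:+→2 7:+→3 7:+→4 … peak 4.

4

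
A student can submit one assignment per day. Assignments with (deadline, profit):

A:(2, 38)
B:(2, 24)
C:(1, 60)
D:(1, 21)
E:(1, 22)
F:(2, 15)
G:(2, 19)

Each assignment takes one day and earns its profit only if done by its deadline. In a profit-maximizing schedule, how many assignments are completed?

By profit: C(d1,60), A(d2,38), B(d2,24), E(d1,22), D(d1,21), G(d2,19), F(d2,15)
C→slot 1; A→slot 2; B skipped; E skipped; D skipped; G skipped; F skipped.
2 of 7 scheduled.

2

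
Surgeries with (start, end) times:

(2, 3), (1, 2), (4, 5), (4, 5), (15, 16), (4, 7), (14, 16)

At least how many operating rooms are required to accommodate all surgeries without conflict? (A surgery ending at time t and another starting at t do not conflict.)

3

Events (time:±→running): 1:+→1 2:-→0 2:+→1 3:-→0 4:+→1 4:+→2 4:+→3 … peak 3.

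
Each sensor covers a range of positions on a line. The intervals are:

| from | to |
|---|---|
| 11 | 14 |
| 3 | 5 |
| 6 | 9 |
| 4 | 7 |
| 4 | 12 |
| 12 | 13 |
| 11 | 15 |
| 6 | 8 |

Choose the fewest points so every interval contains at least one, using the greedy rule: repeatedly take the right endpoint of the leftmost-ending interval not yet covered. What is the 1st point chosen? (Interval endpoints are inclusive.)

5

By right end: [3,5]  [4,7]  [6,8]  [6,9]  [4,12]  [12,13]  [11,14]  [11,15]
[3,5] uncovered → point at 5; [6,8] uncovered → point at 8; [12,13] uncovered → point at 13.
Points: 5, 8, 13 (3 total).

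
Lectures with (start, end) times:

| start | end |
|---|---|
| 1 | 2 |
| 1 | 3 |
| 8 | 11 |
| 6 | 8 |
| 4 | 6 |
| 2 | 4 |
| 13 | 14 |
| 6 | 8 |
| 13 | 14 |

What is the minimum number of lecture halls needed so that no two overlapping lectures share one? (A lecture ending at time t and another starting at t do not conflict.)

Events (time:±→running): 1:+→1 1:+→2 … peak 2.

2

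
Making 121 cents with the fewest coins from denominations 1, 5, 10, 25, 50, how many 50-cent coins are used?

2

Use the largest denomination that fits, subtract, and repeat.
121 − 2×50→21 − 2×10→1 − 1×1→0
Count of 50: 2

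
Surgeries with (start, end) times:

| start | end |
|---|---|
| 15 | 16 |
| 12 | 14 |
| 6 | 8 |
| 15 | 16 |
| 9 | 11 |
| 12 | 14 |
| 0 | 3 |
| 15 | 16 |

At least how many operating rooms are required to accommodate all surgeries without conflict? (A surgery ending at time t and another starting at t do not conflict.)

3

The answer is the maximum number of intervals overlapping at any instant.
starts: [0, 6, 9, 12, 12, 15, 15, 15]
ends:   [3, 8, 11, 14, 14, 16, 16, 16]
s0→1 e3→0 s6→1 e8→0 s9→1 e11→0 s12→1 s12→2 e14→1 e14→0 s15→1 s15→2 s15→3  — peak 3.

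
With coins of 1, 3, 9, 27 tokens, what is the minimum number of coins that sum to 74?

6

74 − 2×27→20 − 2×9→2 − 2×1→0
Total coins = 2 + 2 + 2 = 6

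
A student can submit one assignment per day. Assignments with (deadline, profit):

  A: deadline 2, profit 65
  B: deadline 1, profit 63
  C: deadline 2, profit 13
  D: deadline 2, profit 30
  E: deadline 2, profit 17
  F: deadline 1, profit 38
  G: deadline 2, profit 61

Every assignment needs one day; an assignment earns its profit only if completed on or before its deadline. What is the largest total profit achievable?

128

Take jobs in profit order; each goes to the latest open slot no later than its deadline.
Profit order: A=65 B=63 G=61 F=38 D=30 E=17 C=13
Assign: A→slot 2, B→slot 1, G skipped, F skipped, D skipped, E skipped, C skipped.
Slots: [1:B] [2:A]
Profit = 63 + 65 = 128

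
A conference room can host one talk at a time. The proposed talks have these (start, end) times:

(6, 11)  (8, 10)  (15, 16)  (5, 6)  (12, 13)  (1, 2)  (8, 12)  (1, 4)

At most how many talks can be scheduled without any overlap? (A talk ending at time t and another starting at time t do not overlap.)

5

Sort by end time and greedily take each interval whose start is ≥ the last chosen end.
By end time: (1,2), (1,4), (5,6), (8,10), (6,11), (8,12), (12,13), (15,16).
Pick (1,2); next start ≥ 2 → (5,6); next start ≥ 6 → (8,10); next start ≥ 10 → (12,13); next start ≥ 13 → (15,16).
Selected 5 talks.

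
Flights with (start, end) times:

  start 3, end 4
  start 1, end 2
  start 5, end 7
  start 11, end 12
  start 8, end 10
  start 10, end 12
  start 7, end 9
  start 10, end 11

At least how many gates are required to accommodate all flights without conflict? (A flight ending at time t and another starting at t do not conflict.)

Count concurrent intervals with a sweep; the peak is the room count.
starts: [1, 3, 5, 7, 8, 10, 10, 11]
ends:   [2, 4, 7, 9, 10, 11, 12, 12]
s1→1 e2→0 s3→1 e4→0 s5→1 e7→0 s7→1 s8→2  — peak 2.

2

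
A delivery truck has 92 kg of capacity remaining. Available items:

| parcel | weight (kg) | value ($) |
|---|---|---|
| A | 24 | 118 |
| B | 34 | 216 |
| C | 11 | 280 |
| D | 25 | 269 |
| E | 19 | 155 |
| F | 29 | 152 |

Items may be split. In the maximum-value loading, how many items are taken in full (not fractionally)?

4

Order: C (280/11=25.45) > D (269/25=10.76) > E (155/19=8.16) > B (216/34=6.35) > F (152/29=5.24) > A (118/24=4.92)
Fill: take C (11 @ 280) → take D (25 @ 269) → take E (19 @ 155) → take B (34 @ 216) → take 3/29 of F → 15.72; 92/92 used.
4 item(s) taken whole; one partial (take 3/29 of F).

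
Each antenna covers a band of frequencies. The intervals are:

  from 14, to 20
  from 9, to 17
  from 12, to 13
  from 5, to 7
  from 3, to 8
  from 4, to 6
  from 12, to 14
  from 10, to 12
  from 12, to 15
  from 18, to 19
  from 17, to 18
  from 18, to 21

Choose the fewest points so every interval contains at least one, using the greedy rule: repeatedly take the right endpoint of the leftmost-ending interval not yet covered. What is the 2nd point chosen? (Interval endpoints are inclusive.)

12

Process intervals by earliest right end; each time one isn't hit yet, stab at its right endpoint.
Sorted: [4,6] [5,7] [3,8] [10,12] [12,13] [12,14] [12,15] [9,17] [17,18] [18,19] [14,20] [18,21]
{[4,6],[5,7],[3,8]} hit by 6; {[10,12],[12,13],[12,14],[12,15],[9,17]} hit by 12; {[17,18],[18,19],[14,20],[18,21]} hit by 18.
Points: 6, 12, 18 (3 total).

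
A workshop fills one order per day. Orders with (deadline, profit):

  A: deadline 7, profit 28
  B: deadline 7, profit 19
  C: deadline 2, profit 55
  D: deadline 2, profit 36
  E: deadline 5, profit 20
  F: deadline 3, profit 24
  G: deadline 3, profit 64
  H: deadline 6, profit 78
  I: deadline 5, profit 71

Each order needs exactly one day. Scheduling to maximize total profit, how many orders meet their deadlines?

Sort by profit descending; place each in the latest free slot ≤ its deadline.
Profit order: H=78 I=71 G=64 C=55 D=36 A=28 F=24 E=20 B=19
Assign: H→slot 6, I→slot 5, G→slot 3, C→slot 2, D→slot 1, A→slot 7, F skipped, E→slot 4, B skipped.
Slots: [1:D] [2:C] [3:G] [4:E] [5:I] [6:H] [7:A]
7 of 9 scheduled.

7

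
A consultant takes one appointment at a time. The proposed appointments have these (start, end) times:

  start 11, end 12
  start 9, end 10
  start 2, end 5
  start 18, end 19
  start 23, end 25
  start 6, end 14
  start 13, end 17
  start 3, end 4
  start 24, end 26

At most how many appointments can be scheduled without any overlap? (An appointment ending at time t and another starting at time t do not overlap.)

6

Sorted by end: (3,4)  (2,5)  (9,10)  (11,12)  (6,14)  (13,17)  (18,19)  (23,25)  (24,26)
take (3,4); skip (2,5); take (9,10); take (11,12); take (13,17); take (18,19); take (23,25); skip (24,26).
Selected 6 appointments.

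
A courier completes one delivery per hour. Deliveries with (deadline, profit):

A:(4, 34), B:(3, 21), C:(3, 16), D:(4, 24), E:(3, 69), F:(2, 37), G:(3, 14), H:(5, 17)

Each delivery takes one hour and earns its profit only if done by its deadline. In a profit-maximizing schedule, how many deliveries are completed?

Take jobs in profit order; each goes to the latest open slot no later than its deadline.
By profit: E(d3,69), F(d2,37), A(d4,34), D(d4,24), B(d3,21), H(d5,17), C(d3,16), G(d3,14)
E→slot 3; F→slot 2; A→slot 4; D→slot 1; B skipped; H→slot 5; C skipped; G skipped.
5 of 8 scheduled.

5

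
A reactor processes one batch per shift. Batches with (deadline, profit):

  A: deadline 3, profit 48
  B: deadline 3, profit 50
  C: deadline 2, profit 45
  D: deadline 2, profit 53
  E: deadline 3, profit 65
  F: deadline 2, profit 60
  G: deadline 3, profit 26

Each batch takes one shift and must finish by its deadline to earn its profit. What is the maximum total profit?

178

Take jobs in profit order; each goes to the latest open slot no later than its deadline.
Profit order: E=65 F=60 D=53 B=50 A=48 C=45 G=26
Assign: E→slot 3, F→slot 2, D→slot 1, B skipped, A skipped, C skipped, G skipped.
Slots: [1:D] [2:F] [3:E]
Profit = 53 + 60 + 65 = 178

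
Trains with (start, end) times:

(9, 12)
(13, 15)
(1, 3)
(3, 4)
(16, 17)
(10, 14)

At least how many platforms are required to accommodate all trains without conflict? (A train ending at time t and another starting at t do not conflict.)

Count concurrent intervals with a sweep; the peak is the room count.
Events (time:±→running): 1:+→1 3:-→0 3:+→1 4:-→0 9:+→1 10:+→2 … peak 2.

2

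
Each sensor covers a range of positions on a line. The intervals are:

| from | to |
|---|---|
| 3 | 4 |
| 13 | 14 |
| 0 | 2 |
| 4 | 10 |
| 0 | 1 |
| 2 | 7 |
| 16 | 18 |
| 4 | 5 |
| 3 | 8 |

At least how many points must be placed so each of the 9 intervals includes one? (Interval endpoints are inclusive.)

Sorted: [0,1] [0,2] [3,4] [4,5] [2,7] [3,8] [4,10] [13,14] [16,18]
{[0,1],[0,2]} hit by 1; {[3,4],[4,5],[2,7],[3,8],[4,10]} hit by 4; {[13,14]} hit by 14; {[16,18]} hit by 18.
Points: 1, 4, 14, 18 (4 total).

4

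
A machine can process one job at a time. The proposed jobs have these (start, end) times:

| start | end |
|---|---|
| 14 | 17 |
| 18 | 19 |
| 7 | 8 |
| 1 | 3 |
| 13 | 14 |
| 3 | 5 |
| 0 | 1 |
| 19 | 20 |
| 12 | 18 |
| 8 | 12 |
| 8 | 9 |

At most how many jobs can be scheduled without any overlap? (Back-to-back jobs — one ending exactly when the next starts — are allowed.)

9

Sorted by end: (0,1)  (1,3)  (3,5)  (7,8)  (8,9)  (8,12)  (13,14)  (14,17)  (12,18)  (18,19)  (19,20)
take (0,1); take (1,3); take (3,5); take (7,8); take (8,9); take (13,14); take (14,17); take (18,19); take (19,20).
Selected 9 jobs.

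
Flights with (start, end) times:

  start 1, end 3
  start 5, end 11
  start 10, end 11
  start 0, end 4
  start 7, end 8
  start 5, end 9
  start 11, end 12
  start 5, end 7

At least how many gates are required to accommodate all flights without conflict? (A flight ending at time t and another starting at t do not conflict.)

The answer is the maximum number of intervals overlapping at any instant.
Events (time:±→running): 0:+→1 1:+→2 3:-→1 4:-→0 5:+→1 5:+→2 5:+→3 … peak 3.

3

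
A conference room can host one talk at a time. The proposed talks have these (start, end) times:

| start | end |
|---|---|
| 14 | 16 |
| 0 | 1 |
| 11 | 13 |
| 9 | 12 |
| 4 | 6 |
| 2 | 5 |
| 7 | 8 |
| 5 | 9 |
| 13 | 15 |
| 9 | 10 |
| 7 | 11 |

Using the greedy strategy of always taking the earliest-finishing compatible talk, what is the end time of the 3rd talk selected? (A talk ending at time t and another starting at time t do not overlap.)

8

Sort by end time and greedily take each interval whose start is ≥ the last chosen end.
Sorted by end: (0,1)  (2,5)  (4,6)  (7,8)  (5,9)  (9,10)  (7,11)  (9,12)  (11,13)  (13,15)  (14,16)
take (0,1); take (2,5); take (7,8); take (9,10); skip (7,11); take (11,13); take (13,15); skip (14,16).
Selected: (0,1) (2,5) (7,8) (9,10) (11,13) (13,15)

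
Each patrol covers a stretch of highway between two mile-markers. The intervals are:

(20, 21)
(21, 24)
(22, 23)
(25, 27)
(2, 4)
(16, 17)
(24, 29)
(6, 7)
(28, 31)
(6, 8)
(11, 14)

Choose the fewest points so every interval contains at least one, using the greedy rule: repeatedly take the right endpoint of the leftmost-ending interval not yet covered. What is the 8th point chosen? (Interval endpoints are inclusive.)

31

Process intervals by earliest right end; each time one isn't hit yet, stab at its right endpoint.
By right end: [2,4]  [6,7]  [6,8]  [11,14]  [16,17]  [20,21]  [22,23]  [21,24]  [25,27]  [24,29]  [28,31]
[2,4] uncovered → point at 4; [6,7] uncovered → point at 7; [11,14] uncovered → point at 14; [16,17] uncovered → point at 17; [20,21] uncovered → point at 21; [22,23] uncovered → point at 23; [25,27] uncovered → point at 27; [28,31] uncovered → point at 31.
Points: 4, 7, 14, 17, 21, 23, 27, 31 (8 total).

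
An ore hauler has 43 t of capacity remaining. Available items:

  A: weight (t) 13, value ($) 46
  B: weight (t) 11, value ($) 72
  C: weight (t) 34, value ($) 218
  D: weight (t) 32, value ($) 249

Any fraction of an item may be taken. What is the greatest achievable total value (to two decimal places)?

Sort by value per unit weight and fill in that order.
Ratios (sorted): D 7.78, B 6.55, C 6.41, A 3.54
take D (32 @ 249); take B (11 @ 72). Capacity used 43/43.
Total value = 321.00

321.00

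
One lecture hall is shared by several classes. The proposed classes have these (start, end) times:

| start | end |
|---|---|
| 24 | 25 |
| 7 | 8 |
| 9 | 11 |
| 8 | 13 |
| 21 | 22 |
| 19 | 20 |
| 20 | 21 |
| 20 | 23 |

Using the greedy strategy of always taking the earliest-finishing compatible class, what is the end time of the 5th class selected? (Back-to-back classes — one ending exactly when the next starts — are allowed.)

By end time: (7,8), (9,11), (8,13), (19,20), (20,21), (21,22), (20,23), (24,25).
Pick (7,8); next start ≥ 8 → (9,11); next start ≥ 11 → (19,20); next start ≥ 20 → (20,21); next start ≥ 21 → (21,22); next start ≥ 22 → (24,25).
Selected: (7,8) (9,11) (19,20) (20,21) (21,22) (24,25)

22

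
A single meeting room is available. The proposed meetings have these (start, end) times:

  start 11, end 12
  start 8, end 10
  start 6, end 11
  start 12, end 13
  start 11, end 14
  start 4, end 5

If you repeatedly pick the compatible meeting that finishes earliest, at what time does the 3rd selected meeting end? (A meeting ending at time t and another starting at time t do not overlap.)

Sorted by end: (4,5)  (8,10)  (6,11)  (11,12)  (12,13)  (11,14)
take (4,5); take (8,10); take (11,12); take (12,13).
Selected: (4,5) (8,10) (11,12) (12,13)

12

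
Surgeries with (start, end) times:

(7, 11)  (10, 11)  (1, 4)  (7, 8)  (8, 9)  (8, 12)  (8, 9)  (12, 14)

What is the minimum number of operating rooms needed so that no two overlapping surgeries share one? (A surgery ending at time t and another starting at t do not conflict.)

4

Events (time:±→running): 1:+→1 4:-→0 7:+→1 7:+→2 8:-→1 8:+→2 8:+→3 8:+→4 … peak 4.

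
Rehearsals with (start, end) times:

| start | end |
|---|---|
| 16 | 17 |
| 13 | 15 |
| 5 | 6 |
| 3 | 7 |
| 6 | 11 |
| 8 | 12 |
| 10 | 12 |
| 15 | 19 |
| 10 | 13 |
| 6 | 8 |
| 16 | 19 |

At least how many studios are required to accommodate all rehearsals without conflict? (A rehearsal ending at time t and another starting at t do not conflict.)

The answer is the maximum number of intervals overlapping at any instant.
Events (time:±→running): 3:+→1 5:+→2 6:-→1 6:+→2 6:+→3 7:-→2 8:-→1 8:+→2 10:+→3 10:+→4 … peak 4.

4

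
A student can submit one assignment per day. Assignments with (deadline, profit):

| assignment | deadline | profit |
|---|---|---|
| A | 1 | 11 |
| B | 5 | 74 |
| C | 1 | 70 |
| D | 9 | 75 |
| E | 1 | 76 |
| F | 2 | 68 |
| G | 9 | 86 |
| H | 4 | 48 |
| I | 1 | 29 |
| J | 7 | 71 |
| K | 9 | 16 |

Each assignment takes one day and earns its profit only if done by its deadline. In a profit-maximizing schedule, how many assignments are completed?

Take jobs in profit order; each goes to the latest open slot no later than its deadline.
Profit order: G=86 E=76 D=75 B=74 J=71 C=70 F=68 H=48 I=29 K=16 A=11
Assign: G→slot 9, E→slot 1, D→slot 8, B→slot 5, J→slot 7, C skipped, F→slot 2, H→slot 4, I skipped, K→slot 6, A skipped.
Slots: [1:E] [2:F] [4:H] [5:B] [6:K] [7:J] [8:D] [9:G]
8 of 11 scheduled.

8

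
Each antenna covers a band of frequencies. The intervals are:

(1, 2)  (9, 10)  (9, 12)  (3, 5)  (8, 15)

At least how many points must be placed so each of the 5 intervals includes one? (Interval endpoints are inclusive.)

Sorted: [1,2] [3,5] [9,10] [9,12] [8,15]
{[1,2]} hit by 2; {[3,5]} hit by 5; {[9,10],[9,12],[8,15]} hit by 10.
Points: 2, 5, 10 (3 total).

3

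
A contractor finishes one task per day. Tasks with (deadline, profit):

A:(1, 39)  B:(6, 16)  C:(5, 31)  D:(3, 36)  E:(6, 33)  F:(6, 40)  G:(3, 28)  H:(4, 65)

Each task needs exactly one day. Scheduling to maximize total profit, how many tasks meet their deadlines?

6

Take jobs in profit order; each goes to the latest open slot no later than its deadline.
Profit order: H=65 F=40 A=39 D=36 E=33 C=31 G=28 B=16
Assign: H→slot 4, F→slot 6, A→slot 1, D→slot 3, E→slot 5, C→slot 2, G skipped, B skipped.
Slots: [1:A] [2:C] [3:D] [4:H] [5:E] [6:F]
6 of 8 scheduled.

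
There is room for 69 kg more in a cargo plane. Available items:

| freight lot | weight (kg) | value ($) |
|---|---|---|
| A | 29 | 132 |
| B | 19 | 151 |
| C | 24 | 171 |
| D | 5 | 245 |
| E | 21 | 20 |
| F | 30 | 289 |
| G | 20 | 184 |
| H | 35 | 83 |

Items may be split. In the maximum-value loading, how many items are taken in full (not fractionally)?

Order: D (245/5=49.00) > F (289/30=9.63) > G (184/20=9.20) > B (151/19=7.95) > C (171/24=7.12) > A (132/29=4.55) > H (83/35=2.37) > E (20/21=0.95)
Fill: take D (5 @ 245) → take F (30 @ 289) → take G (20 @ 184) → take 14/19 of B → 111.26; 69/69 used.
3 item(s) taken whole; one partial (take 14/19 of B).

3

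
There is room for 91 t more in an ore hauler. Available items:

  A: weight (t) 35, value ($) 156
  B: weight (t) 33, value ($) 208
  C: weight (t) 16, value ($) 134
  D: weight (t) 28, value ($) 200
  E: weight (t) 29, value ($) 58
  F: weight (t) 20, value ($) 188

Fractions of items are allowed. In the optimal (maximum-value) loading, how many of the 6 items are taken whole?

Sort by value per unit weight and fill in that order.
Order: F (188/20=9.40) > C (134/16=8.38) > D (200/28=7.14) > B (208/33=6.30) > A (156/35=4.46) > E (58/29=2.00)
Fill: take F (20 @ 188) → take C (16 @ 134) → take D (28 @ 200) → take 27/33 of B → 170.18; 91/91 used.
3 item(s) taken whole; one partial (take 27/33 of B).

3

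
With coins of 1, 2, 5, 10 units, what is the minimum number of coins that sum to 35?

4

35 − 3×10→5 − 1×5→0
Total coins = 3 + 1 = 4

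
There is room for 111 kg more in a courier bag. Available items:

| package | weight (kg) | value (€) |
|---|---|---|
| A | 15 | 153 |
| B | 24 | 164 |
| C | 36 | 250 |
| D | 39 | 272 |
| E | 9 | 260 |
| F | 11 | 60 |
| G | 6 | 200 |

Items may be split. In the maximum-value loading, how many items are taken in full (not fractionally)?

Sort by value per unit weight and fill in that order.
Order: G (200/6=33.33) > E (260/9=28.89) > A (153/15=10.20) > D (272/39=6.97) > C (250/36=6.94) > B (164/24=6.83) > F (60/11=5.45)
Fill: take G (6 @ 200) → take E (9 @ 260) → take A (15 @ 153) → take D (39 @ 272) → take C (36 @ 250) → take 6/24 of B → 41.00; 111/111 used.
5 item(s) taken whole; one partial (take 6/24 of B).

5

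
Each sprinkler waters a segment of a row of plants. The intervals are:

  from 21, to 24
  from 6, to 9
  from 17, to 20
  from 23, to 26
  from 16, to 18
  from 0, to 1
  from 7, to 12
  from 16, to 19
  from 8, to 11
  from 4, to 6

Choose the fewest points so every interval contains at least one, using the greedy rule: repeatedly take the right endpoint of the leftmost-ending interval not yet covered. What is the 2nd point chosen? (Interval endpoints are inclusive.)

6

By right end: [0,1]  [4,6]  [6,9]  [8,11]  [7,12]  [16,18]  [16,19]  [17,20]  [21,24]  [23,26]
[0,1] uncovered → point at 1; [4,6] uncovered → point at 6; [8,11] uncovered → point at 11; [16,18] uncovered → point at 18; [21,24] uncovered → point at 24.
Points: 1, 6, 11, 18, 24 (5 total).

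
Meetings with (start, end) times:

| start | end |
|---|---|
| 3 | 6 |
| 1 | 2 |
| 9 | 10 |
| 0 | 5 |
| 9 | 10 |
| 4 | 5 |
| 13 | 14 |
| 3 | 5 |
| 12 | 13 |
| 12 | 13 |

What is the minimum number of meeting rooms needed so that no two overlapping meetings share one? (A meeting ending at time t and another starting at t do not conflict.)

4

The answer is the maximum number of intervals overlapping at any instant.
starts: [0, 1, 3, 3, 4, 9, 9, 12, 12, 13]
ends:   [2, 5, 5, 5, 6, 10, 10, 13, 13, 14]
s0→1 s1→2 e2→1 s3→2 s3→3 s4→4  — peak 4.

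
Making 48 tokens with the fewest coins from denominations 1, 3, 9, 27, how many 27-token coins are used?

1

48 = 1×27 + 2×9 + 1×3
Count of 27: 1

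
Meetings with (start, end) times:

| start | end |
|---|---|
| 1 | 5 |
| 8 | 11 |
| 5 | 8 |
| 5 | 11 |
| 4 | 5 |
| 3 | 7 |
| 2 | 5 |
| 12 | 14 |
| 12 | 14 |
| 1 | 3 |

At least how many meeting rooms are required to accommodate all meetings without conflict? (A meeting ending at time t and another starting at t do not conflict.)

Count concurrent intervals with a sweep; the peak is the room count.
starts: [1, 1, 2, 3, 4, 5, 5, 8, 12, 12]
ends:   [3, 5, 5, 5, 7, 8, 11, 11, 14, 14]
s1→1 s1→2 s2→3 e3→2 s3→3 s4→4  — peak 4.

4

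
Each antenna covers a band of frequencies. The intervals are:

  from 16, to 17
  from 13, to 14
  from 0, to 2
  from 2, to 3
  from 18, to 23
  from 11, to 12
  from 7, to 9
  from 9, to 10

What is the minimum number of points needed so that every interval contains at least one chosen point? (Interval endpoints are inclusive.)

6

Sorted: [0,2] [2,3] [7,9] [9,10] [11,12] [13,14] [16,17] [18,23]
{[0,2],[2,3]} hit by 2; {[7,9],[9,10]} hit by 9; {[11,12]} hit by 12; {[13,14]} hit by 14; {[16,17]} hit by 17; {[18,23]} hit by 23.
Points: 2, 9, 12, 14, 17, 23 (6 total).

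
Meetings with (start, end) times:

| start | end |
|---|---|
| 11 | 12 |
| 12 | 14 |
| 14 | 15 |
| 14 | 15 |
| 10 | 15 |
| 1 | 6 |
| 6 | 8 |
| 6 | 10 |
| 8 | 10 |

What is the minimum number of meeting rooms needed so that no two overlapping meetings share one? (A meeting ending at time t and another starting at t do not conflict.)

3

The answer is the maximum number of intervals overlapping at any instant.
starts: [1, 6, 6, 8, 10, 11, 12, 14, 14]
ends:   [6, 8, 10, 10, 12, 14, 15, 15, 15]
s1→1 e6→0 s6→1 s6→2 e8→1 s8→2 e10→1 e10→0 s10→1 s11→2 e12→1 s12→2 e14→1 s14→2 s14→3  — peak 3.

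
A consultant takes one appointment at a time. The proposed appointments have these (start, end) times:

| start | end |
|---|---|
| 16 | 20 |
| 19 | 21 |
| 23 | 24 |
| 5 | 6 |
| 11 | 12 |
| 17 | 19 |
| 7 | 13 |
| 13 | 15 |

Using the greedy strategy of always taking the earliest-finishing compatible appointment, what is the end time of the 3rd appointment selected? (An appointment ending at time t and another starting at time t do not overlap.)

15

Sorted by end: (5,6)  (11,12)  (7,13)  (13,15)  (17,19)  (16,20)  (19,21)  (23,24)
take (5,6); take (11,12); skip (7,13); take (13,15); take (17,19); take (19,21); take (23,24).
Selected: (5,6) (11,12) (13,15) (17,19) (19,21) (23,24)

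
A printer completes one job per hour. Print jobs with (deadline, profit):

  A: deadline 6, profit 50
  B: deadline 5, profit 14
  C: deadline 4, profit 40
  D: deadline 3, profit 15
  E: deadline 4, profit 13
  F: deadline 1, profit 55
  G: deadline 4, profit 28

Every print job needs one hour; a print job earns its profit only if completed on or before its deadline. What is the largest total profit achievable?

202

By profit: F(d1,55), A(d6,50), C(d4,40), G(d4,28), D(d3,15), B(d5,14), E(d4,13)
F→slot 1; A→slot 6; C→slot 4; G→slot 3; D→slot 2; B→slot 5; E skipped.
Profit = 55 + 15 + 28 + 40 + 14 + 50 = 202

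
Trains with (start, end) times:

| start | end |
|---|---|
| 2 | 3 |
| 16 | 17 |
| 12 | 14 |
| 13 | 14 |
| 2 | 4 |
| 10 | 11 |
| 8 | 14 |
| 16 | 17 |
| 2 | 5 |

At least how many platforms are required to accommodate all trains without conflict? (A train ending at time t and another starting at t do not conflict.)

3

The answer is the maximum number of intervals overlapping at any instant.
Events (time:±→running): 2:+→1 2:+→2 2:+→3 … peak 3.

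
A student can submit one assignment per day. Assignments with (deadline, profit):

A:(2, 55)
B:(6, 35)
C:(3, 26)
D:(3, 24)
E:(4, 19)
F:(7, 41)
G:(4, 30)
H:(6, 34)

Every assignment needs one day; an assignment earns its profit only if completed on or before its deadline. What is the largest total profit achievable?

Profit order: A=55 F=41 B=35 H=34 G=30 C=26 D=24 E=19
Assign: A→slot 2, F→slot 7, B→slot 6, H→slot 5, G→slot 4, C→slot 3, D→slot 1, E skipped.
Slots: [1:D] [2:A] [3:C] [4:G] [5:H] [6:B] [7:F]
Profit = 24 + 55 + 26 + 30 + 34 + 35 + 41 = 245

245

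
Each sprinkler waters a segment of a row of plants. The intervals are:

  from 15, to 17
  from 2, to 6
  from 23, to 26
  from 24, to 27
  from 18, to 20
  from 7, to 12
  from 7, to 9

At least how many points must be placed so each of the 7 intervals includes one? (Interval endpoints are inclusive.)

5

Sort by right endpoint; whenever an interval is uncovered, place a point at its right end.
Sorted: [2,6] [7,9] [7,12] [15,17] [18,20] [23,26] [24,27]
{[2,6]} hit by 6; {[7,9],[7,12]} hit by 9; {[15,17]} hit by 17; {[18,20]} hit by 20; {[23,26],[24,27]} hit by 26.
Points: 6, 9, 17, 20, 26 (5 total).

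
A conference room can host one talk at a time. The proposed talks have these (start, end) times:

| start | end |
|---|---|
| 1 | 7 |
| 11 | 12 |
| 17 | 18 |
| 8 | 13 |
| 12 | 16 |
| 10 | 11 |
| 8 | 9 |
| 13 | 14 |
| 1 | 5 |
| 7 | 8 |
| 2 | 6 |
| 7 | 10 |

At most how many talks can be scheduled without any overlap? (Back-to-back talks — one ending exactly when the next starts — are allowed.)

7

Sorted by end: (1,5)  (2,6)  (1,7)  (7,8)  (8,9)  (7,10)  (10,11)  (11,12)  (8,13)  (13,14)  (12,16)  (17,18)
take (1,5); skip (2,6); skip (1,7); take (7,8); take (8,9); take (10,11); take (11,12); skip (8,13); take (13,14); skip (12,16); take (17,18).
Selected 7 talks.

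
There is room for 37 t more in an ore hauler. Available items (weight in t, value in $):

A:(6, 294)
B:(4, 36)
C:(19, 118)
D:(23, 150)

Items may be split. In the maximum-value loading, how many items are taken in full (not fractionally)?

3

Sort by value per unit weight and fill in that order.
Ratios (sorted): A 49.00, B 9.00, D 6.52, C 6.21
take A (6 @ 294); take B (4 @ 36); take D (23 @ 150); take 4/19 of C → 24.84. Capacity used 37/37.
3 item(s) taken whole; one partial (take 4/19 of C).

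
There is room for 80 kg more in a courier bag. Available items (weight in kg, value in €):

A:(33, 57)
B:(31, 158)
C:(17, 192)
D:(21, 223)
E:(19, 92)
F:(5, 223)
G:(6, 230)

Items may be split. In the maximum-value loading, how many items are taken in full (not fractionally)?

Greedy by value/weight ratio, highest first.
Order: F (223/5=44.60) > G (230/6=38.33) > C (192/17=11.29) > D (223/21=10.62) > B (158/31=5.10) > E (92/19=4.84) > A (57/33=1.73)
Fill: take F (5 @ 223) → take G (6 @ 230) → take C (17 @ 192) → take D (21 @ 223) → take B (31 @ 158); 80/80 used.
5 item(s) taken whole.

5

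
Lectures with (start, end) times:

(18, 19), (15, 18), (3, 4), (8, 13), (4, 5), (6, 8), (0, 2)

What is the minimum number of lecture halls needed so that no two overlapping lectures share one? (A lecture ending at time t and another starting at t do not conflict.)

Count concurrent intervals with a sweep; the peak is the room count.
Events (time:±→running): 0:+→1 … peak 1.

1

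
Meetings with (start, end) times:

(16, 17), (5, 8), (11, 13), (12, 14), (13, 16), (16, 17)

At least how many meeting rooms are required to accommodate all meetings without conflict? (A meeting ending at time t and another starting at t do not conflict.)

Events (time:±→running): 5:+→1 8:-→0 11:+→1 12:+→2 … peak 2.

2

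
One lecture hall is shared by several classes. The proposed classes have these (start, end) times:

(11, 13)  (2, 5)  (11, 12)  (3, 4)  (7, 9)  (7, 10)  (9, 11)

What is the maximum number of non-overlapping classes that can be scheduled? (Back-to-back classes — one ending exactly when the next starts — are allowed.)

4

By end time: (3,4), (2,5), (7,9), (7,10), (9,11), (11,12), (11,13).
Pick (3,4); next start ≥ 4 → (7,9); next start ≥ 9 → (9,11); next start ≥ 11 → (11,12).
Selected 4 classes.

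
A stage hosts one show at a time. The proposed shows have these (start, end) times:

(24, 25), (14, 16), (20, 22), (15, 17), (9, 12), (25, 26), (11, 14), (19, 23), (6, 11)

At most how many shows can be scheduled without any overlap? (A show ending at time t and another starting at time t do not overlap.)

Sorted by end: (6,11)  (9,12)  (11,14)  (14,16)  (15,17)  (20,22)  (19,23)  (24,25)  (25,26)
take (6,11); take (11,14); take (14,16); take (20,22); take (24,25); take (25,26).
Selected 6 shows.

6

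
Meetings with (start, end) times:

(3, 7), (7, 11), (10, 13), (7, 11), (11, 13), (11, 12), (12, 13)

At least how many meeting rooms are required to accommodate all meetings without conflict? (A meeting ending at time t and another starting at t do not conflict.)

The answer is the maximum number of intervals overlapping at any instant.
starts: [3, 7, 7, 10, 11, 11, 12]
ends:   [7, 11, 11, 12, 13, 13, 13]
s3→1 e7→0 s7→1 s7→2 s10→3  — peak 3.

3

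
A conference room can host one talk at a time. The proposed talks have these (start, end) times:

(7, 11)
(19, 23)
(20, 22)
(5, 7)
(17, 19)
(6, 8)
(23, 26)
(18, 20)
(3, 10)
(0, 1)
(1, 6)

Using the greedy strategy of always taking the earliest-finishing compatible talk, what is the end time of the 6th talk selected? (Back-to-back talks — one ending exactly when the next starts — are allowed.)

By end time: (0,1), (1,6), (5,7), (6,8), (3,10), (7,11), (17,19), (18,20), (20,22), (19,23), (23,26).
Pick (0,1); next start ≥ 1 → (1,6); next start ≥ 6 → (6,8); next start ≥ 8 → (17,19); next start ≥ 19 → (20,22); next start ≥ 22 → (23,26).
Selected: (0,1) (1,6) (6,8) (17,19) (20,22) (23,26)

26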